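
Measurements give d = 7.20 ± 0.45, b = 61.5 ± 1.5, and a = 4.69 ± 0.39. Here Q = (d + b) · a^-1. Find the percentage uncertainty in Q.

8.62%

Let u = d + b = 68.7. δu = √(δd² + δb²) = √(0.203 + 2.25) = 1.57, so δu/u = 0.0228.
Q is then a monomial in u, a:
δQ/Q = √((δu/u)² + (-1·δa/a)²) = √(0.000520 + 0.00691) = 0.0862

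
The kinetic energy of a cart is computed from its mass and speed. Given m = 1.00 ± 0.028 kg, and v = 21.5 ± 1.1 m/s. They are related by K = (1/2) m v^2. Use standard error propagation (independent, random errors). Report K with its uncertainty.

For a monomial K ∝ m, v^2, fractional errors add in quadrature:
  (1·δm/m)² = (1×0.0280)² = 0.000784;  (2·δv/v)² = (2×0.0512)² = 0.0105
δK/K = √(0.0113) = 0.106
K = 231 J, so δK = 0.106 × 231 = 24.5 J.

231 ± 24.5 J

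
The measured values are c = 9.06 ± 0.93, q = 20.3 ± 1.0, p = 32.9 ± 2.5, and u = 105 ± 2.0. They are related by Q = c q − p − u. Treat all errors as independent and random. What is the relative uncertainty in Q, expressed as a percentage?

46.0%

Let w = c·q = 184. δw/w = √((1·δc/c)² + (1·δq/q)²) = √(0.0105 + 0.00243) = 0.114, so δw = 20.9.
Q = w − p − u: δQ = √(δw² + δp² + δu²) = √(439 + 6.25 + 4.00) = 21.2
Q = 46.0, so δQ/Q = 21.2/46.0 = 0.460.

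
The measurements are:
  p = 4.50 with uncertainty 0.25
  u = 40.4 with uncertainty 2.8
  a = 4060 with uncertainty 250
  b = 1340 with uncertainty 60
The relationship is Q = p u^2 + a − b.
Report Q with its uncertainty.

Let w = p·u^2 = 7340. δw/w = √((1·δp/p)² + (2·δu/u)²) = √(0.00309 + 0.0192) = 0.149, so δw = 1100.
Q = w + a − b: δQ = √(δw² + δa² + δb²) = √(1.2e+06 + 62500 + 3600) = 1130
Q = 10100.

10100 ± 1130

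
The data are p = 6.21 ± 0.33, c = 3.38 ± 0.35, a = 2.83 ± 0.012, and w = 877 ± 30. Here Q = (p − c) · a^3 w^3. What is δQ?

8.61e+09

Let u = p − c = 2.83. δu = √(δp² + δc²) = √(0.109 + 0.122) = 0.481, so δu/u = 0.170.
Q is then a monomial in u, a, w:
δQ/Q = √((δu/u)² + (3·δa/a)² + (3·δw/w)²) = √(0.0289 + 0.000162 + 0.0105) = 0.199
Q = 4.33e+10, so δQ = 0.199 × 4.33e+10 = 8.61e+09.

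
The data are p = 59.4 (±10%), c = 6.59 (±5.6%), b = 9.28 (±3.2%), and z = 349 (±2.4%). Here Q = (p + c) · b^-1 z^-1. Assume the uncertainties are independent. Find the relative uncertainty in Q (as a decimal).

0.0987

Let u = p + c = 66.0. δu = √(δp² + δc²) = √(35.3 + 0.136) = 5.95, so δu/u = 0.0902.
Q is then a monomial in u, b, z:
δQ/Q = √((δu/u)² + (-1·δb/b)² + (-1·δz/z)²) = √(0.00813 + 0.00102 + 0.000576) = 0.0987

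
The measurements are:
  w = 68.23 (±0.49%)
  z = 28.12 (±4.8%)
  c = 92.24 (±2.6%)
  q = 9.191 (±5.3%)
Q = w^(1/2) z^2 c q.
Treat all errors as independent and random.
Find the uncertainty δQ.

6.24e+05

For a monomial Q ∝ w^(1/2), z^2, c, q, fractional errors add in quadrature:
  (½·δw/w)² = (0.5×0.00490)² = 6e-06;  (2·δz/z)² = (2×0.0480)² = 0.00922;  (1·δc/c)² = (1×0.0260)² = 0.000676;  (1·δq/q)² = (1×0.0530)² = 0.00281
δQ/Q = √(0.0127) = 0.113
Q = 5.537e+06, so δQ = 0.113 × 5.537e+06 = 6.24e+05.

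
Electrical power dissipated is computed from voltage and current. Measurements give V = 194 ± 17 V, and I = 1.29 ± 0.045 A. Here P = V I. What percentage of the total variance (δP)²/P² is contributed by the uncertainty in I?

(δP/P)² = (1·δV/V)² + (1·δI/I)²
  V term: (1×0.0876)² = 0.00768
  I term: (1×0.0349)² = 0.00122
Total = 0.00890. Share from I = 0.00122/0.00890 = 0.137.

13.7%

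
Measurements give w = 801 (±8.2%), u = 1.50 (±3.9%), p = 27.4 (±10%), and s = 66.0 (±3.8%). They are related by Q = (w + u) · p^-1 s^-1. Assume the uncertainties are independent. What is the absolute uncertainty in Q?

0.0598

Let h = w + u = 802. δh = √(δw² + δu²) = √(4310 + 0.00342) = 65.7, so δh/h = 0.0818.
Q is then a monomial in h, p, s:
δQ/Q = √((δh/h)² + (-1·δp/p)² + (-1·δs/s)²) = √(0.00670 + 0.0100 + 0.00144) = 0.135
Q = 0.444, so δQ = 0.135 × 0.444 = 0.0598.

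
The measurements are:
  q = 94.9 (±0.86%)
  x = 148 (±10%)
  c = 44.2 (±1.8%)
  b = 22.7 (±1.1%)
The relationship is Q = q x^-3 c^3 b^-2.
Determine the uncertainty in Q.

For a monomial Q ∝ q, x^-3, c^3, b^-2, fractional errors add in quadrature:
  (1·δq/q)² = (1×0.00860)² = 7.4e-05;  (-3·δx/x)² = (-3×0.100)² = 0.0900;  (3·δc/c)² = (3×0.0180)² = 0.00292;  (-2·δb/b)² = (-2×0.0110)² = 0.000484
δQ/Q = √(0.0935) = 0.306
Q = 0.00491, so δQ = 0.306 × 0.00491 = 0.00150.

0.00150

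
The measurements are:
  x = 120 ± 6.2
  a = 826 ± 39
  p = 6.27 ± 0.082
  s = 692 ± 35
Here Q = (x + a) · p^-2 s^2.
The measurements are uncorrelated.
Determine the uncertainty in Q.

1.3e+06

Let u = x + a = 946. δu = √(δx² + δa²) = √(38.4 + 1520) = 39.5, so δu/u = 0.0417.
Q is then a monomial in u, p, s:
δQ/Q = √((δu/u)² + (-2·δp/p)² + (2·δs/s)²) = √(0.00174 + 0.000684 + 0.0102) = 0.113
Q = 1.15e+07, so δQ = 0.113 × 1.15e+07 = 1.3e+06.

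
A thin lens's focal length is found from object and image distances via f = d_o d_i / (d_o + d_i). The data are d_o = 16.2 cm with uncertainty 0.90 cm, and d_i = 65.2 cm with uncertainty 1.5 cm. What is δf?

∂f/∂d_o = (d_i/(d_o+d_i))² = 0.642;  ∂f/∂d_i = (d_o/(d_o+d_i))² = 0.0396
δf = √((∂f/∂d_o · δd_o)² + (∂f/∂d_i · δd_i)²) = √(0.333 + 0.00353) = 0.580 cm

0.580 cm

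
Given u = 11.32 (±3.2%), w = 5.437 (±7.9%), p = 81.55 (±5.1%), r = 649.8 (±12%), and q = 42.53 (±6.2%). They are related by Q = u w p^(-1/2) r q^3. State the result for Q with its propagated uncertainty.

For a monomial Q ∝ u, w, p^(-1/2), r, q^3, fractional errors add in quadrature:
  (1·δu/u)² = (1×0.0320)² = 0.00102;  (1·δw/w)² = (1×0.0790)² = 0.00624;  (−½·δp/p)² = (-0.5×0.0510)² = 0.000650;  (1·δr/r)² = (1×0.120)² = 0.0144;  (3·δq/q)² = (3×0.0620)² = 0.0346
δQ/Q = √(0.0569) = 0.239
Q = 3.407e+08, so δQ = 0.239 × 3.407e+08 = 8.13e+07.

(3.407 ± 0.813) × 10^8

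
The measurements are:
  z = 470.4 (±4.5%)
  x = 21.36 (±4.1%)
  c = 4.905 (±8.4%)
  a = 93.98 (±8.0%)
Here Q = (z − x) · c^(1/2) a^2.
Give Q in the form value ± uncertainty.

Let u = z − x = 449.0. δu = √(δz² + δx²) = √(448 + 0.767) = 21.2, so δu/u = 0.0472.
Q is then a monomial in u, c, a:
δQ/Q = √((δu/u)² + (½·δc/c)² + (2·δa/a)²) = √(0.00223 + 0.00176 + 0.0256) = 0.172
Q = 8.784e+06, so δQ = 0.172 × 8.784e+06 = 1.51e+06.

(8.784 ± 1.51) × 10^6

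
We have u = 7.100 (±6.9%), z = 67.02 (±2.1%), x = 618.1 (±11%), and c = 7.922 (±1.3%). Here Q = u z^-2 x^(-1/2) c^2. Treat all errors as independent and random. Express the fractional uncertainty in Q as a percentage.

10.1%

Relative error in a monomial: (δQ/Q)² = Σ (nᵢ · δxᵢ/xᵢ)².
  (1·δu/u)² = (1×0.0690)² = 0.00476;  (-2·δz/z)² = (-2×0.0210)² = 0.00176;  (−½·δx/x)² = (-0.5×0.110)² = 0.00302;  (2·δc/c)² = (2×0.0130)² = 0.000676
δQ/Q = √(0.0102) = 0.101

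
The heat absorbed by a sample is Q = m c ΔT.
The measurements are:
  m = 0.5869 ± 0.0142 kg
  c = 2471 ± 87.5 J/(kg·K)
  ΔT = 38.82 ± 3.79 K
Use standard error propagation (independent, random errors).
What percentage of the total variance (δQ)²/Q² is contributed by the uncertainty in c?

(δQ/Q)² = (1·δm/m)² + (1·δc/c)² + (1·δΔT/ΔT)²
  m term: (1×0.0242)² = 0.000585
  c term: (1×0.0354)² = 0.00125
  ΔT term: (1×0.0976)² = 0.00953
Total = 0.0114. Share from c = 0.00125/0.0114 = 0.110.

11.0%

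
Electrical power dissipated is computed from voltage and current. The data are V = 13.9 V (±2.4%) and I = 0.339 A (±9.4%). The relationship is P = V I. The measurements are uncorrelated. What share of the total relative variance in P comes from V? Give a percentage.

(δP/P)² = (1·δV/V)² + (1·δI/I)²
  V term: (1×0.0240)² = 0.000576
  I term: (1×0.0940)² = 0.00884
Total = 0.00941. Share from V = 0.000576/0.00941 = 0.0612.

6.12%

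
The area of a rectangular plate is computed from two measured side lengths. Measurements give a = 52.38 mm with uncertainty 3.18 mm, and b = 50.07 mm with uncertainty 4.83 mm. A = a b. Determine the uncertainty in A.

Each factor contributes (exponent × relative error)² to (δA/A)²:
  (1·δa/a)² = (1×0.0607)² = 0.00369;  (1·δb/b)² = (1×0.0965)² = 0.00931
δA/A = √(0.0130) = 0.114
A = 2623 mm^2, so δA = 0.114 × 2623 = 299 mm^2.

299 mm^2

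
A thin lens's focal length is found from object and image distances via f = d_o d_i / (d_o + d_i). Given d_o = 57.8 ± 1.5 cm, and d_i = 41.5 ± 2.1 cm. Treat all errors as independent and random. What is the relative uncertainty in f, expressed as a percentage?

∂f/∂d_o = (d_i/(d_o+d_i))² = 0.175;  ∂f/∂d_i = (d_o/(d_o+d_i))² = 0.339
δf = √((∂f/∂d_o · δd_o)² + (∂f/∂d_i · δd_i)²) = √(0.0686 + 0.506) = 0.758 cm
f = 24.2 cm, so δf/f = 0.758/24.2 = 0.0314.

3.14%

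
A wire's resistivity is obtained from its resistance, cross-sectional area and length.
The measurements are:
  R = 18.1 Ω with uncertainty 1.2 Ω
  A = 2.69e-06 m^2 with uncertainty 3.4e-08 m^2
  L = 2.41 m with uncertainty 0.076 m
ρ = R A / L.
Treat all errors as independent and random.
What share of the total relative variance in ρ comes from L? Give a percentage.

17.9%

(δρ/ρ)² = (1·δR/R)² + (1·δA/A)² + (-1·δL/L)²
  R term: (1×0.0663)² = 0.00440
  A term: (1×0.0126)² = 0.000160
  L term: (-1×0.0315)² = 0.000994
Total = 0.00555. Share from L = 0.000994/0.00555 = 0.179.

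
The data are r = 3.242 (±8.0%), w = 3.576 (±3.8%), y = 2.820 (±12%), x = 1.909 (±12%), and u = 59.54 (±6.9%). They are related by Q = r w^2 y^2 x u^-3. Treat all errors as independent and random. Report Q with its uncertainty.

Each factor contributes (exponent × relative error)² to (δQ/Q)²:
  (1·δr/r)² = (1×0.0800)² = 0.00640;  (2·δw/w)² = (2×0.0380)² = 0.00578;  (2·δy/y)² = (2×0.120)² = 0.0576;  (1·δx/x)² = (1×0.120)² = 0.0144;  (-3·δu/u)² = (-3×0.0690)² = 0.0428
δQ/Q = √(0.127) = 0.356
Q = 0.002982, so δQ = 0.356 × 0.002982 = 0.00106.

0.002982 ± 0.00106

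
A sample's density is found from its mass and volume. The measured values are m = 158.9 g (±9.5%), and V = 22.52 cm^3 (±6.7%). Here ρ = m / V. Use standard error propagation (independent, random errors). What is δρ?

0.820 g/cm^3

Products/powers → add relative errors in quadrature, weighted by exponent:
  (1·δm/m)² = (1×0.0950)² = 0.00903;  (-1·δV/V)² = (-1×0.0670)² = 0.00449
δρ/ρ = √(0.0135) = 0.116
ρ = 7.056 g/cm^3, so δρ = 0.116 × 7.056 = 0.820 g/cm^3.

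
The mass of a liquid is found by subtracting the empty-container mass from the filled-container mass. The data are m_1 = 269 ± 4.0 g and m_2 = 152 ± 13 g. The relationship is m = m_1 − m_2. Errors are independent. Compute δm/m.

Each term contributes (cᵢ δxᵢ)² to (δm)²:
  (δm_1)² = 16.0;  (δm_2)² = 169
δm = √(185) = 13.6 g
m = 117 g, so δm/m = 13.6/117 = 0.116.

0.116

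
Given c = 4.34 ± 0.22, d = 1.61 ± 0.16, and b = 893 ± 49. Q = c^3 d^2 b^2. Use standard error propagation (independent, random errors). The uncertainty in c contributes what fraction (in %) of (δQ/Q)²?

(δQ/Q)² = (3·δc/c)² + (2·δd/d)² + (2·δb/b)²
  c term: (3×0.0507)² = 0.0231
  d term: (2×0.0994)² = 0.0395
  b term: (2×0.0549)² = 0.0120
Total = 0.0747. Share from c = 0.0231/0.0747 = 0.310.

31.0%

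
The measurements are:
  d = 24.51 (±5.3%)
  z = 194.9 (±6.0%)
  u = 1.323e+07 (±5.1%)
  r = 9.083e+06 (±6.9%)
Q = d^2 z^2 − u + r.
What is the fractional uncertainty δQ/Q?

0.202

Let p = d^2·z^2 = 2.282e+07. δp/p = √((2·δd/d)² + (2·δz/z)²) = √(0.0112 + 0.0144) = 0.160, so δp = 3.65e+06.
Q = p − u + r: δQ = √(δp² + δu² + δr²) = √(1.33e+13 + 4.55e+11 + 3.93e+11) = 3.77e+06
Q = 1.867e+07, so δQ/Q = 3.77e+06/1.867e+07 = 0.202.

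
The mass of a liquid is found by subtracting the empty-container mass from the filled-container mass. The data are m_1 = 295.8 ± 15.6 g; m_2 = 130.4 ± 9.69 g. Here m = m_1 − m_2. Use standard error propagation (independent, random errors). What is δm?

18.4 g

Absolute uncertainties add in quadrature for a linear combination:
  (δm_1)² = 243;  (δm_2)² = 93.9
δm = √(337) = 18.4 g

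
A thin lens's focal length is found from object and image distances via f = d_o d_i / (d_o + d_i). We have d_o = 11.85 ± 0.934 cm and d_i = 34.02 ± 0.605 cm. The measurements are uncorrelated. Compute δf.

0.515 cm

∂f/∂d_o = (d_i/(d_o+d_i))² = 0.550;  ∂f/∂d_i = (d_o/(d_o+d_i))² = 0.0667
δf = √((∂f/∂d_o · δd_o)² + (∂f/∂d_i · δd_i)²) = √(0.264 + 0.00163) = 0.515 cm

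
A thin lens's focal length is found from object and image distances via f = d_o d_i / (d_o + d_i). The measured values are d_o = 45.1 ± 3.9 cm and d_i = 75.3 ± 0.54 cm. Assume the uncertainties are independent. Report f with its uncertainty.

28.2 ± 1.53 cm

∂f/∂d_o = (d_i/(d_o+d_i))² = 0.391;  ∂f/∂d_i = (d_o/(d_o+d_i))² = 0.140
δf = √((∂f/∂d_o · δd_o)² + (∂f/∂d_i · δd_i)²) = √(2.33 + 0.00574) = 1.53 cm
f = 28.2 cm.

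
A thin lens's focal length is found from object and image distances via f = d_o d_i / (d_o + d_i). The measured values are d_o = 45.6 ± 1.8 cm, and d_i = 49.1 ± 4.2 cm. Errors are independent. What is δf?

∂f/∂d_o = (d_i/(d_o+d_i))² = 0.269;  ∂f/∂d_i = (d_o/(d_o+d_i))² = 0.232
δf = √((∂f/∂d_o · δd_o)² + (∂f/∂d_i · δd_i)²) = √(0.234 + 0.948) = 1.09 cm

1.09 cm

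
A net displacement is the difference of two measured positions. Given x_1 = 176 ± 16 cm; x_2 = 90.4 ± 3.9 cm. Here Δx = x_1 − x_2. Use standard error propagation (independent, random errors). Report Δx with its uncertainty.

Absolute uncertainties add in quadrature for a linear combination:
  (δx_1)² = 256;  (δx_2)² = 15.2
δΔx = √(271) = 16.5 cm
Δx = 85.6 cm.

85.6 ± 16.5 cm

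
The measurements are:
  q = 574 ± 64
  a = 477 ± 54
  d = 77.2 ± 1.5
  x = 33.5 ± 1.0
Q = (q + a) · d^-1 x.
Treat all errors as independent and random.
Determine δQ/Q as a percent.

Let u = q + a = 1050. δu = √(δq² + δa²) = √(4100 + 2920) = 83.7, so δu/u = 0.0797.
Q is then a monomial in u, d, x:
δQ/Q = √((δu/u)² + (-1·δd/d)² + (1·δx/x)²) = √(0.00635 + 0.000378 + 0.000891) = 0.0873

8.73%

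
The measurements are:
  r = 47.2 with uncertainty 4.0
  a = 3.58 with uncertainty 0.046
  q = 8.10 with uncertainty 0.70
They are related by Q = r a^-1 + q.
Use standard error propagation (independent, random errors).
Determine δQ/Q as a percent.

Let p = r·a^-1 = 13.2. δp/p = √((1·δr/r)² + (-1·δa/a)²) = √(0.00718 + 0.000165) = 0.0857, so δp = 1.13.
Q = p + q: δQ = √(δp² + δq²) = √(1.28 + 0.490) = 1.33
Q = 21.3, so δQ/Q = 1.33/21.3 = 0.0625.

6.25%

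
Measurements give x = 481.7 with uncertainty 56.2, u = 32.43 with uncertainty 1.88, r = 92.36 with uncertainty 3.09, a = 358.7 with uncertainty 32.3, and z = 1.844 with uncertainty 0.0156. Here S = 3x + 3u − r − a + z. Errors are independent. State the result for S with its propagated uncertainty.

1093 ± 172

Each term contributes (cᵢ δxᵢ)² to (δS)²:
  (3·δx)² = 28400;  (3·δu)² = 31.8;  (δr)² = 9.55;  (δa)² = 1040;  (δz)² = 0.000243
δS = √(29500) = 172
S = 1093.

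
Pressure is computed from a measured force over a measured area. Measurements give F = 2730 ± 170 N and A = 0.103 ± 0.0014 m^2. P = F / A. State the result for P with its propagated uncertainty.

26500 ± 1690 Pa

Relative error in a monomial: (δP/P)² = Σ (nᵢ · δxᵢ/xᵢ)².
  (1·δF/F)² = (1×0.0623)² = 0.00388;  (-1·δA/A)² = (-1×0.0136)² = 0.000185
δP/P = √(0.00406) = 0.0637
P = 26500 Pa, so δP = 0.0637 × 26500 = 1690 Pa.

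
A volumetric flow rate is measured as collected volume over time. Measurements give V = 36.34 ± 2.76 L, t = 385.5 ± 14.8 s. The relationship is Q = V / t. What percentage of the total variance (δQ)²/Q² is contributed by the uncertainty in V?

(δQ/Q)² = (1·δV/V)² + (-1·δt/t)²
  V term: (1×0.0759)² = 0.00577
  t term: (-1×0.0384)² = 0.00147
Total = 0.00724. Share from V = 0.00577/0.00724 = 0.796.

79.6%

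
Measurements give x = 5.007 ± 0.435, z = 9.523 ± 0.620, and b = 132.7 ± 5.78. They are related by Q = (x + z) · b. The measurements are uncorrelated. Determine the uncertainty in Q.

131

Let u = x + z = 14.53. δu = √(δx² + δz²) = √(0.189 + 0.384) = 0.757, so δu/u = 0.0521.
Q is then a monomial in u, b:
δQ/Q = √((δu/u)² + (1·δb/b)²) = √(0.00272 + 0.00190) = 0.0679
Q = 1928, so δQ = 0.0679 × 1928 = 131.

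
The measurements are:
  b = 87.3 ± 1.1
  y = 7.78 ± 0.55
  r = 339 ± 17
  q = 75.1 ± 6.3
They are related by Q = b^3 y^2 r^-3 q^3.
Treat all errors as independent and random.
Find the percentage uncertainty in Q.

32.8%

Relative error in a monomial: (δQ/Q)² = Σ (nᵢ · δxᵢ/xᵢ)².
  (3·δb/b)² = (3×0.0126)² = 0.00143;  (2·δy/y)² = (2×0.0707)² = 0.0200;  (-3·δr/r)² = (-3×0.0501)² = 0.0226;  (3·δq/q)² = (3×0.0839)² = 0.0633
δQ/Q = √(0.107) = 0.328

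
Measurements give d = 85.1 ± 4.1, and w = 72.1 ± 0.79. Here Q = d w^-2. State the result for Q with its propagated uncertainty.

0.0164 ± 0.000866

Relative error in a monomial: (δQ/Q)² = Σ (nᵢ · δxᵢ/xᵢ)².
  (1·δd/d)² = (1×0.0482)² = 0.00232;  (-2·δw/w)² = (-2×0.0110)² = 0.000480
δQ/Q = √(0.00280) = 0.0529
Q = 0.0164, so δQ = 0.0529 × 0.0164 = 0.000866.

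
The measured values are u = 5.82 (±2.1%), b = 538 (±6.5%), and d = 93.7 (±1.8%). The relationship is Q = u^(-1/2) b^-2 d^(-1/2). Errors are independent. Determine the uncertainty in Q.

Relative error in a monomial: (δQ/Q)² = Σ (nᵢ · δxᵢ/xᵢ)².
  (−½·δu/u)² = (-0.5×0.0210)² = 0.000110;  (-2·δb/b)² = (-2×0.0650)² = 0.0169;  (−½·δd/d)² = (-0.5×0.0180)² = 8.1e-05
δQ/Q = √(0.0171) = 0.131
Q = 1.48e-07, so δQ = 0.131 × 1.48e-07 = 1.93e-08.

1.93e-08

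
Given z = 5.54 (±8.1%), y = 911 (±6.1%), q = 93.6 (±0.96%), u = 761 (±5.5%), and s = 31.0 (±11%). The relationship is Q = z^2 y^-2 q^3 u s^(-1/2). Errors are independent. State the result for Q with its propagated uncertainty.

4140 ± 908

Since Q is a product/quotient, work with relative uncertainties:
  (2·δz/z)² = (2×0.0810)² = 0.0262;  (-2·δy/y)² = (-2×0.0610)² = 0.0149;  (3·δq/q)² = (3×0.00960)² = 0.000829;  (1·δu/u)² = (1×0.0550)² = 0.00302;  (−½·δs/s)² = (-0.5×0.110)² = 0.00302
δQ/Q = √(0.0480) = 0.219
Q = 4140, so δQ = 0.219 × 4140 = 908.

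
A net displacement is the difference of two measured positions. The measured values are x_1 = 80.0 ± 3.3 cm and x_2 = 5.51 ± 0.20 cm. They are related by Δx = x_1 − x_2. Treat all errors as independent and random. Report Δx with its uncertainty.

74.5 ± 3.31 cm

Sums and differences: (δΔx)² = Σ (cᵢ δxᵢ)².
  (δx_1)² = 10.9;  (δx_2)² = 0.0400
δΔx = √(10.9) = 3.31 cm
Δx = 74.5 cm.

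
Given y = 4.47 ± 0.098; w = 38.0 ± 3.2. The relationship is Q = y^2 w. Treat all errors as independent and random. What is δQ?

72.1

For a monomial Q ∝ y^2, w, fractional errors add in quadrature:
  (2·δy/y)² = (2×0.0219)² = 0.00192;  (1·δw/w)² = (1×0.0842)² = 0.00709
δQ/Q = √(0.00901) = 0.0949
Q = 759, so δQ = 0.0949 × 759 = 72.1.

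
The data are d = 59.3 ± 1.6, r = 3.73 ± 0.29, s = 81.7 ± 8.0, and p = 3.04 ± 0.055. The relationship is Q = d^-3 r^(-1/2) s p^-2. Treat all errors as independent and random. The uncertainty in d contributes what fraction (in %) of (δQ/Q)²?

(δQ/Q)² = (-3·δd/d)² + (−½·δr/r)² + (1·δs/s)² + (-2·δp/p)²
  d term: (-3×0.0270)² = 0.00655
  r term: (-0.5×0.0777)² = 0.00151
  s term: (1×0.0979)² = 0.00959
  p term: (-2×0.0181)² = 0.00131
Total = 0.0190. Share from d = 0.00655/0.0190 = 0.346.

34.6%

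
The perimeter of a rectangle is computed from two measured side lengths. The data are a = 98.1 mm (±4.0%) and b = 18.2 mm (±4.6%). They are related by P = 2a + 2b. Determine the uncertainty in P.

8.02 mm

Each term contributes (cᵢ δxᵢ)² to (δP)²:
  (2·δa)² = 61.6;  (2·δb)² = 2.80
δP = √(64.4) = 8.02 mm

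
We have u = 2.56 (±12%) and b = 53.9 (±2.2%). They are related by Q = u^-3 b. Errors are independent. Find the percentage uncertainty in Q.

Since Q is a product/quotient, work with relative uncertainties:
  (-3·δu/u)² = (-3×0.120)² = 0.130;  (1·δb/b)² = (1×0.0220)² = 0.000484
δQ/Q = √(0.130) = 0.361

36.1%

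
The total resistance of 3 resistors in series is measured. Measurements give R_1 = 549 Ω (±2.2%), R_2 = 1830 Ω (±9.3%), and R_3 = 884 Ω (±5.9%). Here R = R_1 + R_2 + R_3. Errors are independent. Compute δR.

178 Ω

Each term contributes (cᵢ δxᵢ)² to (δR)²:
  (δR_1)² = 146;  (δR_2)² = 29000;  (δR_3)² = 2720
δR = √(31800) = 178 Ω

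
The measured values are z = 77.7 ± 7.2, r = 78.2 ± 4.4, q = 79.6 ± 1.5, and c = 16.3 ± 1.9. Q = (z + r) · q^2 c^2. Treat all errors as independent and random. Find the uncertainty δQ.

6.36e+07

Let u = z + r = 156. δu = √(δz² + δr²) = √(51.8 + 19.4) = 8.44, so δu/u = 0.0541.
Q is then a monomial in u, q, c:
δQ/Q = √((δu/u)² + (2·δq/q)² + (2·δc/c)²) = √(0.00293 + 0.00142 + 0.0543) = 0.242
Q = 2.62e+08, so δQ = 0.242 × 2.62e+08 = 6.36e+07.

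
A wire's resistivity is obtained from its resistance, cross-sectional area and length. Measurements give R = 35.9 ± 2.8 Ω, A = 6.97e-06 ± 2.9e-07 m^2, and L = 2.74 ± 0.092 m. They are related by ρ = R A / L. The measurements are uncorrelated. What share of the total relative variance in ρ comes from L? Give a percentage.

12.6%

(δρ/ρ)² = (1·δR/R)² + (1·δA/A)² + (-1·δL/L)²
  R term: (1×0.0780)² = 0.00608
  A term: (1×0.0416)² = 0.00173
  L term: (-1×0.0336)² = 0.00113
Total = 0.00894. Share from L = 0.00113/0.00894 = 0.126.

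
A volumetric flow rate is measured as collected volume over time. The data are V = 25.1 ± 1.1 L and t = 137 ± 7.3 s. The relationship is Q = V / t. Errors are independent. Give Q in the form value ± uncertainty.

Products/powers → add relative errors in quadrature, weighted by exponent:
  (1·δV/V)² = (1×0.0438)² = 0.00192;  (-1·δt/t)² = (-1×0.0533)² = 0.00284
δQ/Q = √(0.00476) = 0.0690
Q = 0.183 L/s, so δQ = 0.0690 × 0.183 = 0.0126 L/s.

0.183 ± 0.0126 L/s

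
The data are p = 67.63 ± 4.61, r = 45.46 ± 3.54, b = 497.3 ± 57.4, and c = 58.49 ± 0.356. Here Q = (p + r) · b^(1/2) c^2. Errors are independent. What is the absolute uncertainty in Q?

6.75e+05

Let u = p + r = 113.1. δu = √(δp² + δr²) = √(21.3 + 12.5) = 5.81, so δu/u = 0.0514.
Q is then a monomial in u, b, c:
δQ/Q = √((δu/u)² + (½·δb/b)² + (2·δc/c)²) = √(0.00264 + 0.00333 + 0.000148) = 0.0782
Q = 8.628e+06, so δQ = 0.0782 × 8.628e+06 = 6.75e+05.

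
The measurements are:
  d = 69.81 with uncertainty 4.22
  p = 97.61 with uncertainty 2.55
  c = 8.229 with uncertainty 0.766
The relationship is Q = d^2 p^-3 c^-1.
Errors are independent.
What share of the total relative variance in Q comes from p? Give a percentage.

20.9%

(δQ/Q)² = (2·δd/d)² + (-3·δp/p)² + (-1·δc/c)²
  d term: (2×0.0604)² = 0.0146
  p term: (-3×0.0261)² = 0.00614
  c term: (-1×0.0931)² = 0.00866
Total = 0.0294. Share from p = 0.00614/0.0294 = 0.209.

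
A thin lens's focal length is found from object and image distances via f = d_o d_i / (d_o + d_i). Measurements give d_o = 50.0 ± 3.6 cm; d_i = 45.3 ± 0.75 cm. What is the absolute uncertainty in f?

0.839 cm

∂f/∂d_o = (d_i/(d_o+d_i))² = 0.226;  ∂f/∂d_i = (d_o/(d_o+d_i))² = 0.275
δf = √((∂f/∂d_o · δd_o)² + (∂f/∂d_i · δd_i)²) = √(0.662 + 0.0426) = 0.839 cm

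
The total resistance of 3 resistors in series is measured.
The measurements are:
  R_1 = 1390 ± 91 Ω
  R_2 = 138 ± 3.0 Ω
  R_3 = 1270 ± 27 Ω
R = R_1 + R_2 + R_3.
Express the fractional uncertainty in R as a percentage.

3.39%

Absolute uncertainties add in quadrature for a linear combination:
  (δR_1)² = 8280;  (δR_2)² = 9.00;  (δR_3)² = 729
δR = √(9020) = 95.0 Ω
R = 2800 Ω, so δR/R = 95.0/2800 = 0.0339.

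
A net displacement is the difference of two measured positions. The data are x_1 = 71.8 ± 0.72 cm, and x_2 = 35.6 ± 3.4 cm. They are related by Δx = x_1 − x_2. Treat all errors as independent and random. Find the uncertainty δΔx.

Δx is a linear combination, so absolute uncertainties add in quadrature:
  (δx_1)² = 0.518;  (δx_2)² = 11.6
δΔx = √(12.1) = 3.48 cm

3.48 cm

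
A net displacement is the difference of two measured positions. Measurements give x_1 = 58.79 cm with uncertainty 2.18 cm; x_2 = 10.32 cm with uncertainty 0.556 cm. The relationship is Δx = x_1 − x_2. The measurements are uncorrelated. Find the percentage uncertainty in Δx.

4.64%

Absolute uncertainties add in quadrature for a linear combination:
  (δx_1)² = 4.75;  (δx_2)² = 0.309
δΔx = √(5.06) = 2.25 cm
Δx = 48.47 cm, so δΔx/Δx = 2.25/48.47 = 0.0464.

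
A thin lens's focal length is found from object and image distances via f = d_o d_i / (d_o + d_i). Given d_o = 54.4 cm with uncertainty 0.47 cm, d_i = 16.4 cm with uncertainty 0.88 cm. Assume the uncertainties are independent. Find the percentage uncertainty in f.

∂f/∂d_o = (d_i/(d_o+d_i))² = 0.0537;  ∂f/∂d_i = (d_o/(d_o+d_i))² = 0.590
δf = √((∂f/∂d_o · δd_o)² + (∂f/∂d_i · δd_i)²) = √(0.000636 + 0.270) = 0.520 cm
f = 12.6 cm, so δf/f = 0.520/12.6 = 0.0413.

4.13%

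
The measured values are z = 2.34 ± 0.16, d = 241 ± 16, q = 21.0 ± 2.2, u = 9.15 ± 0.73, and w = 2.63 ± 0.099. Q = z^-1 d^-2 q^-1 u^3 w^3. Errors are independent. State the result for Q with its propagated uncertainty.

0.00488 ± 0.00157

Products/powers → add relative errors in quadrature, weighted by exponent:
  (-1·δz/z)² = (-1×0.0684)² = 0.00468;  (-2·δd/d)² = (-2×0.0664)² = 0.0176;  (-1·δq/q)² = (-1×0.105)² = 0.0110;  (3·δu/u)² = (3×0.0798)² = 0.0573;  (3·δw/w)² = (3×0.0376)² = 0.0128
δQ/Q = √(0.103) = 0.321
Q = 0.00488, so δQ = 0.321 × 0.00488 = 0.00157.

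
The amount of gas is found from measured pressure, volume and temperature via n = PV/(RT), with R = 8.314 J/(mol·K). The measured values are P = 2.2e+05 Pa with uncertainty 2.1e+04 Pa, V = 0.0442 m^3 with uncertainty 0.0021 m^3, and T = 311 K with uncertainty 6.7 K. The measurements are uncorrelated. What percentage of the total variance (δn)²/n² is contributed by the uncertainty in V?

19.1%

(δn/n)² = (1·δP/P)² + (1·δV/V)² + (-1·δT/T)²
  P term: (1×0.0955)² = 0.00911
  V term: (1×0.0475)² = 0.00226
  T term: (-1×0.0215)² = 0.000464
Total = 0.0118. Share from V = 0.00226/0.0118 = 0.191.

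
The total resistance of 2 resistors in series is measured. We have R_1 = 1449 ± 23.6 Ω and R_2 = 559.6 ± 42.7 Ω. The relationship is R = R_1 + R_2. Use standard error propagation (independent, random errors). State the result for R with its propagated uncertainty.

2009 ± 48.8 Ω

R is a linear combination, so absolute uncertainties add in quadrature:
  (δR_1)² = 557;  (δR_2)² = 1820
δR = √(2380) = 48.8 Ω
R = 2009 Ω.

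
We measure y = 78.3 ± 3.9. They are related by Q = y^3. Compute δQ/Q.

0.149

For a monomial Q ∝ y^3, fractional errors add in quadrature:
  (3·δy/y)² = (3×0.0498)² = 0.0223
δQ/Q = √(0.0223) = 0.149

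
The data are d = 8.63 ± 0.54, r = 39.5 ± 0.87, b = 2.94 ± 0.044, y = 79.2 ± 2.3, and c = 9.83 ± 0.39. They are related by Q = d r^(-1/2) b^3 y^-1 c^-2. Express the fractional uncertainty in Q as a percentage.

Each factor contributes (exponent × relative error)² to (δQ/Q)²:
  (1·δd/d)² = (1×0.0626)² = 0.00392;  (−½·δr/r)² = (-0.5×0.0220)² = 0.000121;  (3·δb/b)² = (3×0.0150)² = 0.00202;  (-1·δy/y)² = (-1×0.0290)² = 0.000843;  (-2·δc/c)² = (-2×0.0397)² = 0.00630
δQ/Q = √(0.0132) = 0.115

11.5%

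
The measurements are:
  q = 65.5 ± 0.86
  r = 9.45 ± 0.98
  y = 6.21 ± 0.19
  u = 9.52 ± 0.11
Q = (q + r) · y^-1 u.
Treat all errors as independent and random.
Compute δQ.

Let w = q + r = 75.0. δw = √(δq² + δr²) = √(0.740 + 0.960) = 1.30, so δw/w = 0.0174.
Q is then a monomial in w, y, u:
δQ/Q = √((δw/w)² + (-1·δy/y)² + (1·δu/u)²) = √(0.000303 + 0.000936 + 0.000134) = 0.0370
Q = 115, so δQ = 0.0370 × 115 = 4.26.

4.26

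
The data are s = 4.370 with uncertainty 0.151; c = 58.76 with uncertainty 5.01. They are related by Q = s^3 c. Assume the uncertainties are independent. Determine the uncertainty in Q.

Since Q is a product/quotient, work with relative uncertainties:
  (3·δs/s)² = (3×0.0346)² = 0.0107;  (1·δc/c)² = (1×0.0853)² = 0.00727
δQ/Q = √(0.0180) = 0.134
Q = 4904, so δQ = 0.134 × 4904 = 658.

658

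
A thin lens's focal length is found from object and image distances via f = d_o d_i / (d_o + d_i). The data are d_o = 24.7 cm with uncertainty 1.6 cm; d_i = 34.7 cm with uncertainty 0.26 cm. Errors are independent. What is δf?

∂f/∂d_o = (d_i/(d_o+d_i))² = 0.341;  ∂f/∂d_i = (d_o/(d_o+d_i))² = 0.173
δf = √((∂f/∂d_o · δd_o)² + (∂f/∂d_i · δd_i)²) = √(0.298 + 0.00202) = 0.548 cm

0.548 cm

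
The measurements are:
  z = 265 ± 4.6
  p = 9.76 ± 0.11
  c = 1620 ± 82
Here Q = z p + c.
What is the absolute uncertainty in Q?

Let w = z·p = 2590. δw/w = √((1·δz/z)² + (1·δp/p)²) = √(0.000301 + 0.000127) = 0.0207, so δw = 53.5.
Q = w + c: δQ = √(δw² + δc²) = √(2870 + 6720) = 97.9

97.9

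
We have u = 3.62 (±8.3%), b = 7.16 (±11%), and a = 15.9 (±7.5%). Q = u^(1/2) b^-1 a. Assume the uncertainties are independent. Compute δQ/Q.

0.139

Each factor contributes (exponent × relative error)² to (δQ/Q)²:
  (½·δu/u)² = (0.5×0.0830)² = 0.00172;  (-1·δb/b)² = (-1×0.110)² = 0.0121;  (1·δa/a)² = (1×0.0750)² = 0.00562
δQ/Q = √(0.0194) = 0.139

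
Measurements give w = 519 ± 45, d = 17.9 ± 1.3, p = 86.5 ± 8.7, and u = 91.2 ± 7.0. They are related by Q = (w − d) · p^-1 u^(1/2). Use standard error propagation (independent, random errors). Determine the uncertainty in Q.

7.76

Let h = w − d = 501. δh = √(δw² + δd²) = √(2020 + 1.69) = 45.0, so δh/h = 0.0898.
Q is then a monomial in h, p, u:
δQ/Q = √((δh/h)² + (-1·δp/p)² + (½·δu/u)²) = √(0.00807 + 0.0101 + 0.00147) = 0.140
Q = 55.3, so δQ = 0.140 × 55.3 = 7.76.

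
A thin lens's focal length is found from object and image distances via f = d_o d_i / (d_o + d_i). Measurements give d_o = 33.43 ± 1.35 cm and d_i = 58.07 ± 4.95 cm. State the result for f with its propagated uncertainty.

21.22 ± 0.856 cm

∂f/∂d_o = (d_i/(d_o+d_i))² = 0.403;  ∂f/∂d_i = (d_o/(d_o+d_i))² = 0.133
δf = √((∂f/∂d_o · δd_o)² + (∂f/∂d_i · δd_i)²) = √(0.296 + 0.437) = 0.856 cm
f = 21.22 cm.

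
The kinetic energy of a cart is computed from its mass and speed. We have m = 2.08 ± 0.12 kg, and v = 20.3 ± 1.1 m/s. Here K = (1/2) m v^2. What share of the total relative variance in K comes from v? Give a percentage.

(δK/K)² = (1·δm/m)² + (2·δv/v)²
  m term: (1×0.0577)² = 0.00333
  v term: (2×0.0542)² = 0.0117
Total = 0.0151. Share from v = 0.0117/0.0151 = 0.779.

77.9%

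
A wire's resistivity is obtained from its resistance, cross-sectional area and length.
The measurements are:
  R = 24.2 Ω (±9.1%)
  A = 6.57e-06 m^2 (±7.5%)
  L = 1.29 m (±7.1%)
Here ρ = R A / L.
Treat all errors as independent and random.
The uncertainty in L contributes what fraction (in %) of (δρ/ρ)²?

(δρ/ρ)² = (1·δR/R)² + (1·δA/A)² + (-1·δL/L)²
  R term: (1×0.0910)² = 0.00828
  A term: (1×0.0750)² = 0.00562
  L term: (-1×0.0710)² = 0.00504
Total = 0.0189. Share from L = 0.00504/0.0189 = 0.266.

26.6%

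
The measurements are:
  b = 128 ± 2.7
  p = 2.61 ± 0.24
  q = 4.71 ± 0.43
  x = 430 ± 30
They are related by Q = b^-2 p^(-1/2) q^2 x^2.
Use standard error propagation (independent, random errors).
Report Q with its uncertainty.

155 ± 36.9

For a monomial Q ∝ b^-2, p^(-1/2), q^2, x^2, fractional errors add in quadrature:
  (-2·δb/b)² = (-2×0.0211)² = 0.00178;  (−½·δp/p)² = (-0.5×0.0920)² = 0.00211;  (2·δq/q)² = (2×0.0913)² = 0.0333;  (2·δx/x)² = (2×0.0698)² = 0.0195
δQ/Q = √(0.0567) = 0.238
Q = 155, so δQ = 0.238 × 155 = 36.9.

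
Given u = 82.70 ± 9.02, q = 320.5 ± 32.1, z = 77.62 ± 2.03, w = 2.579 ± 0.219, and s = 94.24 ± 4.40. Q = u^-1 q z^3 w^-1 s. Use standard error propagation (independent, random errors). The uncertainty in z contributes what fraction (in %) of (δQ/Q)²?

(δQ/Q)² = (-1·δu/u)² + (1·δq/q)² + (3·δz/z)² + (-1·δw/w)² + (1·δs/s)²
  u term: (-1×0.109)² = 0.0119
  q term: (1×0.100)² = 0.0100
  z term: (3×0.0262)² = 0.00616
  w term: (-1×0.0849)² = 0.00721
  s term: (1×0.0467)² = 0.00218
Total = 0.0375. Share from z = 0.00616/0.0375 = 0.164.

16.4%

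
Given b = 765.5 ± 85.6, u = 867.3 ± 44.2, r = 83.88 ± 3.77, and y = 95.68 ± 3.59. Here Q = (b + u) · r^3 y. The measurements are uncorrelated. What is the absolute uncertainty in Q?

1.4e+10

Let w = b + u = 1633. δw = √(δb² + δu²) = √(7330 + 1950) = 96.3, so δw/w = 0.0590.
Q is then a monomial in w, r, y:
δQ/Q = √((δw/w)² + (3·δr/r)² + (1·δy/y)²) = √(0.00348 + 0.0182 + 0.00141) = 0.152
Q = 9.22e+10, so δQ = 0.152 × 9.22e+10 = 1.4e+10.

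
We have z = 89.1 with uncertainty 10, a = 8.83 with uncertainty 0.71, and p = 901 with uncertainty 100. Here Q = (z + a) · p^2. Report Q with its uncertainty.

(7.95 ± 1.94) × 10^7

Let u = z + a = 97.9. δu = √(δz² + δa²) = √(100 + 0.504) = 10.0, so δu/u = 0.102.
Q is then a monomial in u, p:
δQ/Q = √((δu/u)² + (2·δp/p)²) = √(0.0105 + 0.0493) = 0.244
Q = 7.95e+07, so δQ = 0.244 × 7.95e+07 = 1.94e+07.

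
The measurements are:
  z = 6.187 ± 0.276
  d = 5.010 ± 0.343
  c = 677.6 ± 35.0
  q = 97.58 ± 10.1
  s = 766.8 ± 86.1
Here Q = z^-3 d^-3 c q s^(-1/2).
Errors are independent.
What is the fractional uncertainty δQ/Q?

0.277

Products/powers → add relative errors in quadrature, weighted by exponent:
  (-3·δz/z)² = (-3×0.0446)² = 0.0179;  (-3·δd/d)² = (-3×0.0685)² = 0.0422;  (1·δc/c)² = (1×0.0517)² = 0.00267;  (1·δq/q)² = (1×0.104)² = 0.0107;  (−½·δs/s)² = (-0.5×0.112)² = 0.00315
δQ/Q = √(0.0766) = 0.277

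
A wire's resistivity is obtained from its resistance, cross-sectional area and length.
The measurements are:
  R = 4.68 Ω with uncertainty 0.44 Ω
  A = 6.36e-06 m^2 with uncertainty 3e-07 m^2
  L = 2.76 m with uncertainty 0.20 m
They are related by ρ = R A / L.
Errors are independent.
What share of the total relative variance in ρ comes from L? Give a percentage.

32.2%

(δρ/ρ)² = (1·δR/R)² + (1·δA/A)² + (-1·δL/L)²
  R term: (1×0.0940)² = 0.00884
  A term: (1×0.0472)² = 0.00222
  L term: (-1×0.0725)² = 0.00525
Total = 0.0163. Share from L = 0.00525/0.0163 = 0.322.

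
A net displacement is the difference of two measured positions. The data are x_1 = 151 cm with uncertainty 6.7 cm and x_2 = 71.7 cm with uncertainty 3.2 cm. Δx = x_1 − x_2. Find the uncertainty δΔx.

7.42 cm

Absolute uncertainties add in quadrature for a linear combination:
  (δx_1)² = 44.9;  (δx_2)² = 10.2
δΔx = √(55.1) = 7.42 cm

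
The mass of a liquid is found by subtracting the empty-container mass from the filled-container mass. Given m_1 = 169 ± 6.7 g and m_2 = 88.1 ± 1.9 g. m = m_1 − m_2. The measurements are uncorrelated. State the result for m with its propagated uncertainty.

80.9 ± 6.96 g

m is a linear combination, so absolute uncertainties add in quadrature:
  (δm_1)² = 44.9;  (δm_2)² = 3.61
δm = √(48.5) = 6.96 g
m = 80.9 g.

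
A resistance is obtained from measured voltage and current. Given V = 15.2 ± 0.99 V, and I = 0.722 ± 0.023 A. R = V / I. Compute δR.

1.53 Ω

Since R is a product/quotient, work with relative uncertainties:
  (1·δV/V)² = (1×0.0651)² = 0.00424;  (-1·δI/I)² = (-1×0.0319)² = 0.00101
δR/R = √(0.00526) = 0.0725
R = 21.1 Ω, so δR = 0.0725 × 21.1 = 1.53 Ω.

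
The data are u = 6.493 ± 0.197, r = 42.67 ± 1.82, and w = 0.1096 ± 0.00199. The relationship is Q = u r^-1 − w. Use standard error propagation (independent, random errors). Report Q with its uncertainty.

0.04257 ± 0.00821

Let p = u·r^-1 = 0.1522. δp/p = √((1·δu/u)² + (-1·δr/r)²) = √(0.000921 + 0.00182) = 0.0523, so δp = 0.00796.
Q = p − w: δQ = √(δp² + δw²) = √(6.34e-05 + 3.96e-06) = 0.00821
Q = 0.04257.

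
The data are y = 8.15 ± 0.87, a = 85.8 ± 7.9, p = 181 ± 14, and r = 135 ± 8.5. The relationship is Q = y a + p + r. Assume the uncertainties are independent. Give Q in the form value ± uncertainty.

1020 ± 99.9

Let w = y·a = 699. δw/w = √((1·δy/y)² + (1·δa/a)²) = √(0.0114 + 0.00848) = 0.141, so δw = 98.6.
Q = w + p + r: δQ = √(δw² + δp² + δr²) = √(9720 + 196 + 72.2) = 99.9
Q = 1020.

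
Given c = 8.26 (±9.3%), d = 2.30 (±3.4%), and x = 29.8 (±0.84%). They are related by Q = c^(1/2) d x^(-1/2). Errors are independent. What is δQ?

0.0699

Since Q is a product/quotient, work with relative uncertainties:
  (½·δc/c)² = (0.5×0.0930)² = 0.00216;  (1·δd/d)² = (1×0.0340)² = 0.00116;  (−½·δx/x)² = (-0.5×0.00840)² = 1.76e-05
δQ/Q = √(0.00334) = 0.0578
Q = 1.21, so δQ = 0.0578 × 1.21 = 0.0699.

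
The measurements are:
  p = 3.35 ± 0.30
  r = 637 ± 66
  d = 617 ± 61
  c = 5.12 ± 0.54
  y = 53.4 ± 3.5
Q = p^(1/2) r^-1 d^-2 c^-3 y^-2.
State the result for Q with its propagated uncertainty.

Products/powers → add relative errors in quadrature, weighted by exponent:
  (½·δp/p)² = (0.5×0.0896)² = 0.00200;  (-1·δr/r)² = (-1×0.104)² = 0.0107;  (-2·δd/d)² = (-2×0.0989)² = 0.0391;  (-3·δc/c)² = (-3×0.105)² = 0.100;  (-2·δy/y)² = (-2×0.0655)² = 0.0172
δQ/Q = √(0.169) = 0.411
Q = 1.97e-14, so δQ = 0.411 × 1.97e-14 = 8.11e-15.

(1.97 ± 0.811) × 10^-14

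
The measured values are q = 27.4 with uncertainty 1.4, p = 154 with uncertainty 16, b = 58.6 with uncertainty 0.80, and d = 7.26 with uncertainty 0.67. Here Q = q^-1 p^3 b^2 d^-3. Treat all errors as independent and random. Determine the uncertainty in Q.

5.03e+05

Each factor contributes (exponent × relative error)² to (δQ/Q)²:
  (-1·δq/q)² = (-1×0.0511)² = 0.00261;  (3·δp/p)² = (3×0.104)² = 0.0971;  (2·δb/b)² = (2×0.0137)² = 0.000745;  (-3·δd/d)² = (-3×0.0923)² = 0.0767
δQ/Q = √(0.177) = 0.421
Q = 1.2e+06, so δQ = 0.421 × 1.2e+06 = 5.03e+05.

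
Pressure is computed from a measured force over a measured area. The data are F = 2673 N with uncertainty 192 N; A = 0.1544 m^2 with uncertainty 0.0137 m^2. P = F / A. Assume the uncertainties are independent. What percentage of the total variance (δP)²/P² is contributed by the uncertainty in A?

(δP/P)² = (1·δF/F)² + (-1·δA/A)²
  F term: (1×0.0718)² = 0.00516
  A term: (-1×0.0887)² = 0.00787
Total = 0.0130. Share from A = 0.00787/0.0130 = 0.604.

60.4%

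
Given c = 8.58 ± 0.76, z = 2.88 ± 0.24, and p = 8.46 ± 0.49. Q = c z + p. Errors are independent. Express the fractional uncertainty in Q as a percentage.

Let w = c·z = 24.7. δw/w = √((1·δc/c)² + (1·δz/z)²) = √(0.00785 + 0.00694) = 0.122, so δw = 3.01.
Q = w + p: δQ = √(δw² + δp²) = √(9.03 + 0.240) = 3.04
Q = 33.2, so δQ/Q = 3.04/33.2 = 0.0918.

9.18%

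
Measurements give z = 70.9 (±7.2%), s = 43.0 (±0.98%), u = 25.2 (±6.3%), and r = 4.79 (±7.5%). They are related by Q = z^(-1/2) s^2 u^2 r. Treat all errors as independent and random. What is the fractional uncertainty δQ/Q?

Products/powers → add relative errors in quadrature, weighted by exponent:
  (−½·δz/z)² = (-0.5×0.0720)² = 0.00130;  (2·δs/s)² = (2×0.00980)² = 0.000384;  (2·δu/u)² = (2×0.0630)² = 0.0159;  (1·δr/r)² = (1×0.0750)² = 0.00562
δQ/Q = √(0.0232) = 0.152

0.152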